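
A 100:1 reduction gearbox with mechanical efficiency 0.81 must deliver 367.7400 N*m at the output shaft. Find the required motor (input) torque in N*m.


tau_in = tau_out / (N * eta) = 367.7400 / (100 * 0.81) = 4.5400

4.5400 N*m


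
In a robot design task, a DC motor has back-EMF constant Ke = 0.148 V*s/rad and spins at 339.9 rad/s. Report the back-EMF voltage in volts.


V_emf = Ke * omega = 0.148*339.9 = 50.3052

50.3052 V


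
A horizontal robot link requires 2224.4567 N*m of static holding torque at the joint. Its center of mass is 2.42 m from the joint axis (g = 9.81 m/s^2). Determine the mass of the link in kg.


m = tau / (g*L) = 2224.4567 / (9.81 * 2.42) = 93.7000

93.7000 kg


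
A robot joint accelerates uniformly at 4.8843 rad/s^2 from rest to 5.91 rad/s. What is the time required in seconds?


t = delta_omega / alpha = 5.91 / 4.8843 = 1.2100

1.2100 s


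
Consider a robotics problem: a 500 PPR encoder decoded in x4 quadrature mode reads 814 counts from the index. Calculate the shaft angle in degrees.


angle = counts * 360 / (PPR*4) = 814 * 360 / 2000 = 146.5200

146.5200 degrees


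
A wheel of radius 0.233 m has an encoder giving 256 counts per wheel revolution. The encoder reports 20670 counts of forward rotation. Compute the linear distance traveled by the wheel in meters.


revs = 20670/256 = 80.742188
d = revs * 2*pi*r = 80.742188 * 2*pi*0.233 = 118.2051

118.2051 m


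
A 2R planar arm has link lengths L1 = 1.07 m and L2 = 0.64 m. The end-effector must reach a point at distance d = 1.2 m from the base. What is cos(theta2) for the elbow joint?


cos(th2) = (d^2 - L1^2 - L2^2)/(2*L1*L2) = (1.2^2 - 1.07^2 - 0.64^2)/(2*1.07*0.64) = -0.0836

-0.0836


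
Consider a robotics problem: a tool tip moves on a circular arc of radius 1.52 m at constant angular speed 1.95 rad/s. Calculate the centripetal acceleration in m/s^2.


a_c = omega^2 * r = 1.95^2 * 1.52 = 5.7798

5.7798 m/s^2


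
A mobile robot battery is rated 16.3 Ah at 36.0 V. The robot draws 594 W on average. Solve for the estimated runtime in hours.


E = 16.3*36.0 = 586.8000 Wh
t = E/P = 586.8000/594 = 0.9879

0.9879 hours


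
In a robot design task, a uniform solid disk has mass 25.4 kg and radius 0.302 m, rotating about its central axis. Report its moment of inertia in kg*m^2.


I = (1/2)*m*R^2 = 0.5*25.4*0.302^2 = 1.1583

1.1583 kg*m^2


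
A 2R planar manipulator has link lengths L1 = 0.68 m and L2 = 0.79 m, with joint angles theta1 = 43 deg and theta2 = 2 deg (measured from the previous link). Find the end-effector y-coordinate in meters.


y = L1*sin(th1) + L2*sin(th1+th2) = 0.68*sin(43 deg) + 0.79*sin(45 deg) = 1.0224

1.0224 m


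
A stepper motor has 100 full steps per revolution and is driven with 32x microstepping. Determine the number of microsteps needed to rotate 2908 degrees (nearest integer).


step_size = 360/(100*32) = 360/3200 = 0.112500 deg
n = 2908/(360/3200) = 2908*3200/360 = 25848.8889 -> 25849

25849 steps


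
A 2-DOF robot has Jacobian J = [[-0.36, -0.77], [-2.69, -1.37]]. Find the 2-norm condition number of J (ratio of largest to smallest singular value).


JJ^T eigenvalues: trace(JJ^T) = 9.8355, det(JJ^T) = det(J)^2 = 2.49039961
s_max^2 = (9.8355 + sqrt(86.77546181))/2 = 9.57541738
s_min^2 = (9.8355 - sqrt(86.77546181))/2 = 0.26008262
kappa = s_max/s_min = sqrt(9.57541738/0.26008262) = 6.0677

6.0677


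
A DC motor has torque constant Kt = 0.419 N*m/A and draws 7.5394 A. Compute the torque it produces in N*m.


tau = Kt * I = 0.419*7.5394 = 3.1590

3.1590 N*m


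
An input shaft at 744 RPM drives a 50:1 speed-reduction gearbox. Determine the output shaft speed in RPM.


omega_out = omega_in / N = 744 / 50 = 14.8800

14.8800 RPM


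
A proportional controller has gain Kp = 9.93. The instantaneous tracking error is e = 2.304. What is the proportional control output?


u_P = Kp * e = 9.93 * 2.304 = 22.8787

22.8787


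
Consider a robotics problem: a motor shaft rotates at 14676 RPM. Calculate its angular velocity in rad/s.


omega = 14676 * 2*pi/60 = 1536.8671

1536.8671 rad/s


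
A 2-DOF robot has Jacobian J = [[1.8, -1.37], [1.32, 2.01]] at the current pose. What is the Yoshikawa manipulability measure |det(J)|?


det(J) = 1.8*2.01 - (-1.37)*(1.32) = 5.4264
|det(J)| = 5.4264

5.4264


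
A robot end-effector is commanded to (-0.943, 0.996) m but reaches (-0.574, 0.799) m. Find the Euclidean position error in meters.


dx = -0.574 - (-0.943) = 0.3690, dy = 0.799 - (0.996) = -0.1970
err = sqrt(0.136161 + 0.038809) = 0.4183

0.4183 m


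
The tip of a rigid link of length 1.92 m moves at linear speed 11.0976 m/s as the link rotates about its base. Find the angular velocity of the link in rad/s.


omega = v / L = 11.0976 / 1.92 = 5.7800

5.7800 rad/s


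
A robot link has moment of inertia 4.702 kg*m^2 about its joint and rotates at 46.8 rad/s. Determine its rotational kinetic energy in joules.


KE = (1/2)*I*omega^2 = 0.5*4.702*46.8^2 = 5149.2542

5149.2542 J


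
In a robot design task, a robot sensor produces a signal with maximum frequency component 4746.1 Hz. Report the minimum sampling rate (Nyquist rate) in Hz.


f_s,min = 2*f_max = 2*4746.1 = 9492.2000

9492.2000 Hz


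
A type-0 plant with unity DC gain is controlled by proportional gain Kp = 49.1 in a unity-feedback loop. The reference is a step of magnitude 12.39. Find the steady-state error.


e_ss = R/(1 + Kp) = 12.39/(1 + 49.1) = 12.39/50.1000 = 0.2473

0.2473


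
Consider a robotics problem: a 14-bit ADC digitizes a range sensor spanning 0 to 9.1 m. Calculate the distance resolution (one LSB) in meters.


res = range / 2^n = 9.1/2^14 = 9.1/16384 = 5.5542e-04

5.5542e-04 m


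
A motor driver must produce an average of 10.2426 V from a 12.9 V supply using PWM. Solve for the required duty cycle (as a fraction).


D = V_avg/V_supply = 10.2426/12.9 = 0.7940

0.7940


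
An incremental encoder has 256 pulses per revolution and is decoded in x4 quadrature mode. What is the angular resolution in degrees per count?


resolution = 360 / (PPR * 4) = 360 / 1024 = 0.3516

0.3516 degrees


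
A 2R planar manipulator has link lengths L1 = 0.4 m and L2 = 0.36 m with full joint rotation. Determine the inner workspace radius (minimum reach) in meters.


r_min = |L1 - L2| = |0.4 - 0.36| = 0.0400

0.0400 m


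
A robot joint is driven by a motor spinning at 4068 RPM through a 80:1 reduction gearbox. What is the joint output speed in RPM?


omega_joint = omega_motor / N = 4068 / 80 = 50.8500

50.8500 RPM


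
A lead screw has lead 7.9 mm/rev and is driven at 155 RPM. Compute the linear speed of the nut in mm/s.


v = lead * (RPM/60) = 7.9*155/60 = 20.4083

20.4083 mm/s


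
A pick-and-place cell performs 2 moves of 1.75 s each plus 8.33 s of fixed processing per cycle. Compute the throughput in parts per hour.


T_cycle = 2*1.75 + 8.33 = 11.8300 s
rate = 3600/T = 304.3111

304.3111 parts/hour


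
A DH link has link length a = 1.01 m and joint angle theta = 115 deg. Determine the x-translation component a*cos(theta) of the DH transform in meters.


a*cos(theta) = 1.01*cos(115 deg) = -0.4268

-0.4268 m


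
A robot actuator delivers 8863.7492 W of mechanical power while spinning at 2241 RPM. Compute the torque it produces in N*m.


omega = 2241 * 2*pi/60 = 234.676971 rad/s
tau = P / omega = 8863.7492 / 234.676971 = 37.7700

37.7700 N*m


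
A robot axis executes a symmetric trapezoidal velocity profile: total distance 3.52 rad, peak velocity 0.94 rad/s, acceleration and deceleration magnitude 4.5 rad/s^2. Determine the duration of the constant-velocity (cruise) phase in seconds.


t_acc = v/a = 0.208889 s, d_acc = v^2/(2a) = 0.098178 rad each
d_cruise = 3.52 - 2*0.098178 = 3.323644 rad
t_cruise = d_cruise/v = 3.323644/0.94 = 3.5358

3.5358 s


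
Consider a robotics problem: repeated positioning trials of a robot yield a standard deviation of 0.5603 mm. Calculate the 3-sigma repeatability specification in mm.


repeatability = 3*sigma = 3*0.5603 = 1.6809

1.6809 mm


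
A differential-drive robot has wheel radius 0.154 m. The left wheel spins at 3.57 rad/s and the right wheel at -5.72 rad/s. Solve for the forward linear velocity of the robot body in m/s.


v = r*(wR + wL)/2 = 0.154*(-5.72 + 3.57)/2 = -0.1656

-0.1656 m/s


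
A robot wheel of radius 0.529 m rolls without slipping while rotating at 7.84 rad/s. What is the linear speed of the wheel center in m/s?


v = omega * r = 7.84 * 0.529 = 4.1474

4.1474 m/s


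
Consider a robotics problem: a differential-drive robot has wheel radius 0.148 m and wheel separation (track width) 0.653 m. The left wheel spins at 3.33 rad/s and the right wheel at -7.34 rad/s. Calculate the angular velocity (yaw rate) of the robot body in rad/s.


omega = r*(wR - wL)/L = 0.148*(-7.34 - (3.33))/0.653 = -2.4183

-2.4183 rad/s


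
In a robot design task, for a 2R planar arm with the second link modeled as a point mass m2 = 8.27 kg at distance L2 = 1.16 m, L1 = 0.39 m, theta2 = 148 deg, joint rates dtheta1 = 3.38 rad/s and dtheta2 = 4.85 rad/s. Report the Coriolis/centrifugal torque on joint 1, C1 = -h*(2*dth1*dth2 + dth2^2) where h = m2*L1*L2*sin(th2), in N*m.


h = m2*L1*L2*sin(th2) = 8.27*0.39*1.16*sin(148 deg) = 1.982612
C1 = -h*(2*3.38*4.85 + 4.85^2) = -1.982612*56.3085 = -111.6379

-111.6379 N*m


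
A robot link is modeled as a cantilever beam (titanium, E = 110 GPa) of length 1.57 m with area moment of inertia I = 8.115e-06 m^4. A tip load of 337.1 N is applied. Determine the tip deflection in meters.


delta = F*L^3/(3*E*I) = 337.1*1.57^3/(3*1.100e+11*8.115e-06)
      = 1304.5409303/2677950 = 4.8714e-04

4.8714e-04 m


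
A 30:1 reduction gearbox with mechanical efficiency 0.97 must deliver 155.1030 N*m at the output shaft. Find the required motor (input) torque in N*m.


tau_in = tau_out / (N * eta) = 155.1030 / (30 * 0.97) = 5.3300

5.3300 N*m


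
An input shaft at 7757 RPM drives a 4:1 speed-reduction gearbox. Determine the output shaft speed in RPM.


omega_out = omega_in / N = 7757 / 4 = 1939.2500

1939.2500 RPM


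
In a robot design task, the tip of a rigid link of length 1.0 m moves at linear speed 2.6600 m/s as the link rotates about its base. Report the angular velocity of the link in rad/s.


omega = v / L = 2.6600 / 1.0 = 2.6600

2.6600 rad/s


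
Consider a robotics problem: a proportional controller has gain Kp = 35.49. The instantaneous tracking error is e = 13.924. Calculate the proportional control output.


u_P = Kp * e = 35.49 * 13.924 = 494.1628

494.1628


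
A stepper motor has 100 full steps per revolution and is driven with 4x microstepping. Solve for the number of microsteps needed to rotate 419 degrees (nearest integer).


step_size = 360/(100*4) = 360/400 = 0.900000 deg
n = 419/(360/400) = 419*400/360 = 465.5556 -> 466

466 steps


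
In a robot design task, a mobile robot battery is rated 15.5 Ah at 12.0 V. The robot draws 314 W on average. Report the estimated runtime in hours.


E = 15.5*12.0 = 186.0000 Wh
t = E/P = 186.0000/314 = 0.5924

0.5924 hours


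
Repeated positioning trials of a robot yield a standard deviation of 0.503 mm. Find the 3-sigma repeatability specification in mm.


repeatability = 3*sigma = 3*0.503 = 1.5090

1.5090 mm


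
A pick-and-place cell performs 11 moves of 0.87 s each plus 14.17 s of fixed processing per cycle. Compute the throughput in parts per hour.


T_cycle = 11*0.87 + 14.17 = 23.7400 s
rate = 3600/T = 151.6428

151.6428 parts/hour


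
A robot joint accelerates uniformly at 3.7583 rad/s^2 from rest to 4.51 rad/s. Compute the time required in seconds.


t = delta_omega / alpha = 4.51 / 3.7583 = 1.2000

1.2000 s


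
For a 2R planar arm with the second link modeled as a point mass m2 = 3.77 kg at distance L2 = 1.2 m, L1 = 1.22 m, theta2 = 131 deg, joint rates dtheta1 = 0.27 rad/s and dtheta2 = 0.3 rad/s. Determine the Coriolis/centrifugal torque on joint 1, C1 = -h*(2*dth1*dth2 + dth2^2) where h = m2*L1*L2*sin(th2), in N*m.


h = m2*L1*L2*sin(th2) = 3.77*1.22*1.2*sin(131 deg) = 4.165453
C1 = -h*(2*0.27*0.3 + 0.3^2) = -4.165453*0.2520 = -1.0497

-1.0497 N*m


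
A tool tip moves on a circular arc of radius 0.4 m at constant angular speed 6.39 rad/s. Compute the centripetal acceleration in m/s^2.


a_c = omega^2 * r = 6.39^2 * 0.4 = 16.3328

16.3328 m/s^2


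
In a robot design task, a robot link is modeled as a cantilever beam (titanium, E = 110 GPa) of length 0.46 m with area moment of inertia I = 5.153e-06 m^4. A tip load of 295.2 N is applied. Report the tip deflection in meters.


delta = F*L^3/(3*E*I) = 295.2*0.46^3/(3*1.100e+11*5.153e-06)
      = 28.7335872/1700490 = 1.6897e-05

1.6897e-05 m


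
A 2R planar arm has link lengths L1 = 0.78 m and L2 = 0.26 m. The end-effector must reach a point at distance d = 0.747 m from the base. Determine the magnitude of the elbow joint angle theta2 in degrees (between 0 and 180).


cos(th2) = (d^2 - L1^2 - L2^2)/(2*L1*L2) = (0.747^2 - 0.78^2 - 0.26^2)/(2*0.78*0.26) = -0.29090483
th2 = acos(-0.29090483) = 106.9121 deg

106.9121 degrees


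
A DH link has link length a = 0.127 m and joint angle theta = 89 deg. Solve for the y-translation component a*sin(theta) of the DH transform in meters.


a*sin(theta) = 0.127*sin(89 deg) = 0.1270

0.1270 m


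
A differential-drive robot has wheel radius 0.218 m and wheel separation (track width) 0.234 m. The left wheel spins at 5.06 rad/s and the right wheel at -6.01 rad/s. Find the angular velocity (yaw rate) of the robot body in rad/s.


omega = r*(wR - wL)/L = 0.218*(-6.01 - (5.06))/0.234 = -10.3131

-10.3131 rad/s


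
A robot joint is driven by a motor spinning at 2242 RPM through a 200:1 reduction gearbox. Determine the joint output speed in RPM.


omega_joint = omega_motor / N = 2242 / 200 = 11.2100

11.2100 RPM


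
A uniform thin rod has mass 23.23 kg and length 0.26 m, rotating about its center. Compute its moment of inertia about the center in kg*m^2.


I = (1/12)*m*L^2 = (1/12)*23.23*0.26^2 = 0.1309

0.1309 kg*m^2


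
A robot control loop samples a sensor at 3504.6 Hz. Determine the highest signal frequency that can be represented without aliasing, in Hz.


f_max = f_s/2 = 3504.6/2 = 1752.3000

1752.3000 Hz


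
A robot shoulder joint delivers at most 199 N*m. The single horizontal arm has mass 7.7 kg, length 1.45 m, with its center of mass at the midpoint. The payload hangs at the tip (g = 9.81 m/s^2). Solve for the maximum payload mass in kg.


tau_arm = m_arm*g*(L/2) = 7.7*9.81*1.45/2 = 54.7643 N*m
tau_payload = tau_max - tau_arm = 199 - 54.7643 = 144.2357
m_payload = tau_payload / (g*L) = 144.2357 / (9.81*1.45) = 10.1399

10.1399 kg


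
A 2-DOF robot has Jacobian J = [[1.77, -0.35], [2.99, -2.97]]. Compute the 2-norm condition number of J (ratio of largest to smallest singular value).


JJ^T eigenvalues: trace(JJ^T) = 21.0164, det(JJ^T) = det(J)^2 = 17.72746816
s_max^2 = (21.0164 + sqrt(370.77919632))/2 = 20.13601383
s_min^2 = (21.0164 - sqrt(370.77919632))/2 = 0.88038617
kappa = s_max/s_min = sqrt(20.13601383/0.88038617) = 4.7824

4.7824


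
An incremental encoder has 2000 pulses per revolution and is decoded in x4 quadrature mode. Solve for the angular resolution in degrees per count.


resolution = 360 / (PPR * 4) = 360 / 8000 = 0.0450

0.0450 degrees


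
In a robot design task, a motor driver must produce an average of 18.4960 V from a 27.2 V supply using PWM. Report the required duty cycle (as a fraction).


D = V_avg/V_supply = 18.4960/27.2 = 0.6800

0.6800


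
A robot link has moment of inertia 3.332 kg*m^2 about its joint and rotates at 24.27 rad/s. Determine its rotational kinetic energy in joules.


KE = (1/2)*I*omega^2 = 0.5*3.332*24.27^2 = 981.3288

981.3288 J


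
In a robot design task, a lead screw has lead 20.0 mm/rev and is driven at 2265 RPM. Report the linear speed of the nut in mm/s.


v = lead * (RPM/60) = 20.0*2265/60 = 755.0000

755.0000 mm/s


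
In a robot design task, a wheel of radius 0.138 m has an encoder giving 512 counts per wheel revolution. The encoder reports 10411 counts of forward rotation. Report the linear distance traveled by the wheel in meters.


revs = 10411/512 = 20.333984
d = revs * 2*pi*r = 20.333984 * 2*pi*0.138 = 17.6312

17.6312 m


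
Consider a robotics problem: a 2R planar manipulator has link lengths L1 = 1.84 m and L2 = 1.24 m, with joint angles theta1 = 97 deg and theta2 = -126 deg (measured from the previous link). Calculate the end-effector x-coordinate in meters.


x = L1*cos(th1) + L2*cos(th1+th2) = 1.84*cos(97 deg) + 1.24*cos(-29 deg) = 0.8603

0.8603 m


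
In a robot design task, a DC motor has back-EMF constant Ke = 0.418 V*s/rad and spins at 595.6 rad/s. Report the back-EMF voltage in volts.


V_emf = Ke * omega = 0.418*595.6 = 248.9608

248.9608 V


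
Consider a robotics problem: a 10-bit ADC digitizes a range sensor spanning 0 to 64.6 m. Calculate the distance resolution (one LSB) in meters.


res = range / 2^n = 64.6/2^10 = 64.6/1024 = 0.0631

0.0631 m


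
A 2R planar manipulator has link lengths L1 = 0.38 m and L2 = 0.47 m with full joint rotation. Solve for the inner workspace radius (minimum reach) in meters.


r_min = |L1 - L2| = |0.38 - 0.47| = 0.0900

0.0900 m


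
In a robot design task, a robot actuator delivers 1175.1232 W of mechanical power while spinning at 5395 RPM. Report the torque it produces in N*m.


omega = 5395 * 2*pi/60 = 564.963079 rad/s
tau = P / omega = 1175.1232 / 564.963079 = 2.0800

2.0800 N*m


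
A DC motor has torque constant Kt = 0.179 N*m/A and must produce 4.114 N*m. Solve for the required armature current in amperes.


I = tau / Kt = 4.114/0.179 = 22.9832

22.9832 A


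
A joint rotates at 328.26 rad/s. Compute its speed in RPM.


RPM = 328.26 * 60/(2*pi) = 3134.6521

3134.6521 RPM


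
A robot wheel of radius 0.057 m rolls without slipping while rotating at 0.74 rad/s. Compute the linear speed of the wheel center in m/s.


v = omega * r = 0.74 * 0.057 = 0.0422

0.0422 m/s


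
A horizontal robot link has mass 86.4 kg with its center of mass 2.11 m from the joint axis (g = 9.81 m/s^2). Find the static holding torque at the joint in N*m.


tau = m*g*L = 86.4 * 9.81 * 2.11 = 1788.4022

1788.4022 N*m


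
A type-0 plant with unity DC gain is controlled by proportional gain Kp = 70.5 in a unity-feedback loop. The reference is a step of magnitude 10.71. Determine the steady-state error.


e_ss = R/(1 + Kp) = 10.71/(1 + 70.5) = 10.71/71.5000 = 0.1498

0.1498


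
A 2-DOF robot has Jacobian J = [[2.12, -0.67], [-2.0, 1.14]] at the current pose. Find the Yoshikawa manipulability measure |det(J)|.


det(J) = 2.12*1.14 - (-0.67)*(-2.0) = 1.0768
|det(J)| = 1.0768

1.0768


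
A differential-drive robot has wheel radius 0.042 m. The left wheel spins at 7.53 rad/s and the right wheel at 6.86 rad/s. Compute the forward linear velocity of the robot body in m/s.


v = r*(wR + wL)/2 = 0.042*(6.86 + 7.53)/2 = 0.3022

0.3022 m/s


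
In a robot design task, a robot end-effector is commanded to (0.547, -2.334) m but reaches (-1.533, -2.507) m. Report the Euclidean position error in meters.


dx = -1.533 - (0.547) = -2.0800, dy = -2.507 - (-2.334) = -0.1730
err = sqrt(4.326400 + 0.029929) = 2.0872

2.0872 m


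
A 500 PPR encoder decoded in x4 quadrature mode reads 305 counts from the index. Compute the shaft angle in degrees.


angle = counts * 360 / (PPR*4) = 305 * 360 / 2000 = 54.9000

54.9000 degrees


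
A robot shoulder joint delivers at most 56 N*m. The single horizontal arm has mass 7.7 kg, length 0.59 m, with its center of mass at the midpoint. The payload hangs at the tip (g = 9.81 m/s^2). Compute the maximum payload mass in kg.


tau_arm = m_arm*g*(L/2) = 7.7*9.81*0.59/2 = 22.2834 N*m
tau_payload = tau_max - tau_arm = 56 - 22.2834 = 33.7166
m_payload = tau_payload / (g*L) = 33.7166 / (9.81*0.59) = 5.8254

5.8254 kg


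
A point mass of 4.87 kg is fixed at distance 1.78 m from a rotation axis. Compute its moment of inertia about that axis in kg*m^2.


I = m*r^2 = 4.87*1.78^2 = 15.4301

15.4301 kg*m^2


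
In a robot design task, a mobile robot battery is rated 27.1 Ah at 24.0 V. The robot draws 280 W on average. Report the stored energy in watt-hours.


E = capacity * V = 27.1*24.0 = 650.4000

650.4000 Wh


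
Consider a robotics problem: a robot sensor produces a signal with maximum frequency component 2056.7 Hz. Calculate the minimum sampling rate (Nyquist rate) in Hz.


f_s,min = 2*f_max = 2*2056.7 = 4113.4000

4113.4000 Hz


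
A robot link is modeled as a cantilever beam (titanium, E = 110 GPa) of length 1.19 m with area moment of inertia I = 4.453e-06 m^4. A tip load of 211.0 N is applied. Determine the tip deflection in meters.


delta = F*L^3/(3*E*I) = 211.0*1.19^3/(3*1.100e+11*4.453e-06)
      = 355.568549/1469490 = 2.4197e-04

2.4197e-04 m


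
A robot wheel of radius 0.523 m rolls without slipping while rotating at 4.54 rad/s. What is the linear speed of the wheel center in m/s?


v = omega * r = 4.54 * 0.523 = 2.3744

2.3744 m/s


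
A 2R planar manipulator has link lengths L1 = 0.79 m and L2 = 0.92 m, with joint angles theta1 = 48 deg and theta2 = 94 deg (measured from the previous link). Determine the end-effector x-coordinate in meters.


x = L1*cos(th1) + L2*cos(th1+th2) = 0.79*cos(48 deg) + 0.92*cos(142 deg) = -0.1964

-0.1964 m


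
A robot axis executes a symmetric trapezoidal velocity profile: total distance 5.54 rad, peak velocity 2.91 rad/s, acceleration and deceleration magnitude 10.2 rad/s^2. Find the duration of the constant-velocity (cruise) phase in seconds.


t_acc = v/a = 0.285294 s, d_acc = v^2/(2a) = 0.415103 rad each
d_cruise = 5.54 - 2*0.415103 = 4.709794 rad
t_cruise = d_cruise/v = 4.709794/2.91 = 1.6185

1.6185 s


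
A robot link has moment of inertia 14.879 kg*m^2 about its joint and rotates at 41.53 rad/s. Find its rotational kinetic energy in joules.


KE = (1/2)*I*omega^2 = 0.5*14.879*41.53^2 = 12831.2099

12831.2099 J


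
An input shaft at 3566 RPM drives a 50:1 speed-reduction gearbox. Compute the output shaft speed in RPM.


omega_out = omega_in / N = 3566 / 50 = 71.3200

71.3200 RPM


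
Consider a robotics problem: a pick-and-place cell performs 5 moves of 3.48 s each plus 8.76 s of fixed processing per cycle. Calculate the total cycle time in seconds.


T = 5*3.48 + 8.76 = 26.1600

26.1600 s


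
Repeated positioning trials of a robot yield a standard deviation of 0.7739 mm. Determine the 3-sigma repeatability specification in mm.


repeatability = 3*sigma = 3*0.7739 = 2.3217

2.3217 mm


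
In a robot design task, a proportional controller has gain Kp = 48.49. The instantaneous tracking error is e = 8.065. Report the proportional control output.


u_P = Kp * e = 48.49 * 8.065 = 391.0718

391.0718


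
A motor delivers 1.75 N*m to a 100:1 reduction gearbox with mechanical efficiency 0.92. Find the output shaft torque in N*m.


tau_out = tau_in * N * eta = 1.75 * 100 * 0.92 = 161.0000

161.0000 N*m


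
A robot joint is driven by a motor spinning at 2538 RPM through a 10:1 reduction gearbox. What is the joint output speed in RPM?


omega_joint = omega_motor / N = 2538 / 10 = 253.8000

253.8000 RPM


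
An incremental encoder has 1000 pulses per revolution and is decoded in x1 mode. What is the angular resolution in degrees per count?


resolution = 360 / (PPR * 1) = 360 / 1000 = 0.3600

0.3600 degrees


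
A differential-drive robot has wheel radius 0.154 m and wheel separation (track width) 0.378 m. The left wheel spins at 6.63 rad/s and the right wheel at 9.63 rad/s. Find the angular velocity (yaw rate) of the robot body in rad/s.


omega = r*(wR - wL)/L = 0.154*(9.63 - (6.63))/0.378 = 1.2222

1.2222 rad/s


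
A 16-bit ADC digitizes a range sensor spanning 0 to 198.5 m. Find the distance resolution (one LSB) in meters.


res = range / 2^n = 198.5/2^16 = 198.5/65536 = 0.0030

0.0030 m


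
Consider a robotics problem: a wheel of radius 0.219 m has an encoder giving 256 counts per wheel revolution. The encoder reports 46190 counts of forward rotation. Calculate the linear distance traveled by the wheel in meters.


revs = 46190/256 = 180.429688
d = revs * 2*pi*r = 180.429688 * 2*pi*0.219 = 248.2744

248.2744 m


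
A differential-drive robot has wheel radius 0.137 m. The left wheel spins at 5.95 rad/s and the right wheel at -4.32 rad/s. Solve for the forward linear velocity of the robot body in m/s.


v = r*(wR + wL)/2 = 0.137*(-4.32 + 5.95)/2 = 0.1117

0.1117 m/s


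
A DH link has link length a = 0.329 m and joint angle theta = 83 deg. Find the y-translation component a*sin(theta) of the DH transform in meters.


a*sin(theta) = 0.329*sin(83 deg) = 0.3265

0.3265 m


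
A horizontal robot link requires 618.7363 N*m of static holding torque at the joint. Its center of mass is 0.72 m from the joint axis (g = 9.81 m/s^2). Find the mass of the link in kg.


m = tau / (g*L) = 618.7363 / (9.81 * 0.72) = 87.6000

87.6000 kg


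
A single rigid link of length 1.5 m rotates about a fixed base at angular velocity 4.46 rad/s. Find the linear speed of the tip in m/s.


v = L*omega = 1.5 * 4.46 = 6.6900

6.6900 m/s


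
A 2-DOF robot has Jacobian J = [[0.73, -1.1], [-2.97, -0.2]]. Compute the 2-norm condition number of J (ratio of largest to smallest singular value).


JJ^T eigenvalues: trace(JJ^T) = 10.6038, det(JJ^T) = det(J)^2 = 11.64856900
s_max^2 = (10.6038 + sqrt(65.84629844))/2 = 9.35918661
s_min^2 = (10.6038 - sqrt(65.84629844))/2 = 1.24461339
kappa = s_max/s_min = sqrt(9.35918661/1.24461339) = 2.7422

2.7422


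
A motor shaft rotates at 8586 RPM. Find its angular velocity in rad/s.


omega = 8586 * 2*pi/60 = 899.1238

899.1238 rad/s


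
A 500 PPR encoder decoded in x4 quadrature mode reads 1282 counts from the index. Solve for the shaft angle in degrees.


angle = counts * 360 / (PPR*4) = 1282 * 360 / 2000 = 230.7600

230.7600 degrees


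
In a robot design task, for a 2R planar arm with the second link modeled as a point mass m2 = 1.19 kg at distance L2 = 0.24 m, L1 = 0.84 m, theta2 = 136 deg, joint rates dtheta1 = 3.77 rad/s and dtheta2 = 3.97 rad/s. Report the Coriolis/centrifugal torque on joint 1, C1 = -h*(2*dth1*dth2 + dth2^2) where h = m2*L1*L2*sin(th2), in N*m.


h = m2*L1*L2*sin(th2) = 1.19*0.84*0.24*sin(136 deg) = 0.166651
C1 = -h*(2*3.77*3.97 + 3.97^2) = -0.166651*45.6947 = -7.6151

-7.6151 N*m


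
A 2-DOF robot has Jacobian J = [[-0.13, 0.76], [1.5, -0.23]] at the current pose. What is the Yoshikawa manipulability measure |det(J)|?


det(J) = -0.13*-0.23 - (0.76)*(1.5) = -1.1101
|det(J)| = 1.1101

1.1101


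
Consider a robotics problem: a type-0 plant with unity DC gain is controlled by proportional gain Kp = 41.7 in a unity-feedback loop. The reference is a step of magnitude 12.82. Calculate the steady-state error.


e_ss = R/(1 + Kp) = 12.82/(1 + 41.7) = 12.82/42.7000 = 0.3002

0.3002


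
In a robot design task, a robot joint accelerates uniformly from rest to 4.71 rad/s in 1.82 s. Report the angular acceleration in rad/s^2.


alpha = delta_omega / t = 4.71 / 1.82 = 2.5879

2.5879 rad/s^2


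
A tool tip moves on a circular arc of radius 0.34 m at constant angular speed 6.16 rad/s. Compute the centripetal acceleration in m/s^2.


a_c = omega^2 * r = 6.16^2 * 0.34 = 12.9015

12.9015 m/s^2


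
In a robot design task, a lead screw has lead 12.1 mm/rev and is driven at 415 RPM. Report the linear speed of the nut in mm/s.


v = lead * (RPM/60) = 12.1*415/60 = 83.6917

83.6917 mm/s


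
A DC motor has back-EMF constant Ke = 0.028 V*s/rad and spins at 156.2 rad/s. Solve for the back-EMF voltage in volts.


V_emf = Ke * omega = 0.028*156.2 = 4.3736

4.3736 V


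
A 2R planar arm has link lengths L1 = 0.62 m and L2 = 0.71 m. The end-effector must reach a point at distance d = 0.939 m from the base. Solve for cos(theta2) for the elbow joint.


cos(th2) = (d^2 - L1^2 - L2^2)/(2*L1*L2) = (0.939^2 - 0.62^2 - 0.71^2)/(2*0.62*0.71) = -0.0077

-0.0077


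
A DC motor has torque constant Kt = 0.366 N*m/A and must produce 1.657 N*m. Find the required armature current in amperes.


I = tau / Kt = 1.657/0.366 = 4.5273

4.5273 A


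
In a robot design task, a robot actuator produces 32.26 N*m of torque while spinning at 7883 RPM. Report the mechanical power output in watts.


omega = 7883 * 2*pi/60 = 825.505830 rad/s
P = tau * omega = 32.26 * 825.505830 = 26630.8181

26630.8181 W


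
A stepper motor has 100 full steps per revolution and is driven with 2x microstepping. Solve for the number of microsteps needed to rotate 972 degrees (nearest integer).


step_size = 360/(100*2) = 360/200 = 1.800000 deg
n = 972/(360/200) = 972*200/360 = 540

540 steps


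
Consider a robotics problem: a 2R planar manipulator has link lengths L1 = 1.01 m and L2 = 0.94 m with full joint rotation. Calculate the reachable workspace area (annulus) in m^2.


r_max = L1 + L2 = 1.9500, r_min = |L1 - L2| = 0.0700
A = pi*(r_max^2 - r_min^2) = pi*(3.8025 - 0.0049) = 11.9305

11.9305 m^2


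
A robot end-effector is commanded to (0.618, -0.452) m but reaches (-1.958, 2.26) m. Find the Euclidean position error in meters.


dx = -1.958 - (0.618) = -2.5760, dy = 2.26 - (-0.452) = 2.7120
err = sqrt(6.635776 + 7.354944) = 3.7404

3.7404 m


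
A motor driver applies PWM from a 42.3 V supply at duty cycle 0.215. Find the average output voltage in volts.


V_avg = V_supply * D = 42.3*0.215 = 9.0945

9.0945 V


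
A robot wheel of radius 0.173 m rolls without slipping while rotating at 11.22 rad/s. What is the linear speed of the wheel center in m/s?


v = omega * r = 11.22 * 0.173 = 1.9411

1.9411 m/s


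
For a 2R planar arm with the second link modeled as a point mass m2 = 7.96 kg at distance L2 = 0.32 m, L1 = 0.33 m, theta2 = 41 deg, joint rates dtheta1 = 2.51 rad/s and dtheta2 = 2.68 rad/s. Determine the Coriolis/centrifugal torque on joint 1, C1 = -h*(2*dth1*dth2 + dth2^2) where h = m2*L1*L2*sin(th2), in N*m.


h = m2*L1*L2*sin(th2) = 7.96*0.33*0.32*sin(41 deg) = 0.551467
C1 = -h*(2*2.51*2.68 + 2.68^2) = -0.551467*20.6360 = -11.3801

-11.3801 N*m


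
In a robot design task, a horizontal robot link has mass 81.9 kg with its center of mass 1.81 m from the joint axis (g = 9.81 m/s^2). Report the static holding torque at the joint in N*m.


tau = m*g*L = 81.9 * 9.81 * 1.81 = 1454.2246

1454.2246 N*m


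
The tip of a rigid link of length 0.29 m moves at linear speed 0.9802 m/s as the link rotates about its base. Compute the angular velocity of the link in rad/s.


omega = v / L = 0.9802 / 0.29 = 3.3800

3.3800 rad/s


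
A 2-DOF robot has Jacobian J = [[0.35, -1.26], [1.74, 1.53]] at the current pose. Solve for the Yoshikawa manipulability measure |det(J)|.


det(J) = 0.35*1.53 - (-1.26)*(1.74) = 2.7279
|det(J)| = 2.7279

2.7279


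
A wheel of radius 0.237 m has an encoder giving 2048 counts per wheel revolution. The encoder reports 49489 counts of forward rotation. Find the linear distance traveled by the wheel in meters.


revs = 49489/2048 = 24.164551
d = revs * 2*pi*r = 24.164551 * 2*pi*0.237 = 35.9838

35.9838 m


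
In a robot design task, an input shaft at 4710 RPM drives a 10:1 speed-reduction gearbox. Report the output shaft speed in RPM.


omega_out = omega_in / N = 4710 / 10 = 471.0000

471.0000 RPM


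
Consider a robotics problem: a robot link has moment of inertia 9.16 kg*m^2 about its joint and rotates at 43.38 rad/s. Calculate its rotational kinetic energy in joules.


KE = (1/2)*I*omega^2 = 0.5*9.16*43.38^2 = 8618.7558

8618.7558 J


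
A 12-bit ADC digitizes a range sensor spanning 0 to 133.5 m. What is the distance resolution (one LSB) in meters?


res = range / 2^n = 133.5/2^12 = 133.5/4096 = 0.0326

0.0326 m


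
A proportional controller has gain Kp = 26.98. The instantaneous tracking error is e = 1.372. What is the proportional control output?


u_P = Kp * e = 26.98 * 1.372 = 37.0166

37.0166


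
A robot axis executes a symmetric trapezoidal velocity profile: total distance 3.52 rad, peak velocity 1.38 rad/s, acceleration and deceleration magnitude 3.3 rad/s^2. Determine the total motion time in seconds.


t_acc = v/a = 1.38/3.3 = 0.418182 s
d_acc = v^2/(2a) = 0.288545 rad (each ramp)
d_cruise = 3.52 - 2*0.288545 = 2.942910 rad
t_cruise = 2.942910/1.38 = 2.132543 s
t_total = 2*0.418182 + 2.132543 = 2.9689

2.9689 s


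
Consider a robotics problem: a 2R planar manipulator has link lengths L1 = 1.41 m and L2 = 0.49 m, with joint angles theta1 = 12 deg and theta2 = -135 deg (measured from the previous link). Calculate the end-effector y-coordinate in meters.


y = L1*sin(th1) + L2*sin(th1+th2) = 1.41*sin(12 deg) + 0.49*sin(-123 deg) = -0.1178

-0.1178 m


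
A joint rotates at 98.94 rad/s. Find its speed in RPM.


RPM = 98.94 * 60/(2*pi) = 944.8074

944.8074 RPM


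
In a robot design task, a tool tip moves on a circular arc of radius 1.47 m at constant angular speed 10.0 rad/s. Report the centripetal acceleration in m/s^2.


a_c = omega^2 * r = 10.0^2 * 1.47 = 147.0000

147.0000 m/s^2


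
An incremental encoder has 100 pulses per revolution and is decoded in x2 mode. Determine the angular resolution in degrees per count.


resolution = 360 / (PPR * 2) = 360 / 200 = 1.8000

1.8000 degrees


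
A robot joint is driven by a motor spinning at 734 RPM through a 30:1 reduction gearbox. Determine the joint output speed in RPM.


omega_joint = omega_motor / N = 734 / 30 = 24.4667

24.4667 RPM


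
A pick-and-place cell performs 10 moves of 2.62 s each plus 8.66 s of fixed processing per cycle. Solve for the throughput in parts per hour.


T_cycle = 10*2.62 + 8.66 = 34.8600 s
rate = 3600/T = 103.2702

103.2702 parts/hour


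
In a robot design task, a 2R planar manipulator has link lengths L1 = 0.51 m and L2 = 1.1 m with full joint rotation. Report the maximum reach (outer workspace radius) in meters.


r_max = L1 + L2 = 0.51 + 1.1 = 1.6100

1.6100 m


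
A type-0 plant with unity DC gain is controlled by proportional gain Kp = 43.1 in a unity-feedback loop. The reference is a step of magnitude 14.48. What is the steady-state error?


e_ss = R/(1 + Kp) = 14.48/(1 + 43.1) = 14.48/44.1000 = 0.3283

0.3283


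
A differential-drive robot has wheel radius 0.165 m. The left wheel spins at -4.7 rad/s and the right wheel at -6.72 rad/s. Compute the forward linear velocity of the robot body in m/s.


v = r*(wR + wL)/2 = 0.165*(-6.72 + -4.7)/2 = -0.9422

-0.9422 m/s


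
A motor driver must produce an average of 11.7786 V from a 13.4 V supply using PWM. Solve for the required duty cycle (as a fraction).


D = V_avg/V_supply = 11.7786/13.4 = 0.8790

0.8790


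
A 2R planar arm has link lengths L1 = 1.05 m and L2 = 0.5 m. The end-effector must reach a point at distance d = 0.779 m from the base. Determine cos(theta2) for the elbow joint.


cos(th2) = (d^2 - L1^2 - L2^2)/(2*L1*L2) = (0.779^2 - 1.05^2 - 0.5^2)/(2*1.05*0.5) = -0.7102

-0.7102


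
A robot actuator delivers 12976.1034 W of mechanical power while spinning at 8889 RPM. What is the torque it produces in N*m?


omega = 8889 * 2*pi/60 = 930.853903 rad/s
tau = P / omega = 12976.1034 / 930.853903 = 13.9400

13.9400 N*m


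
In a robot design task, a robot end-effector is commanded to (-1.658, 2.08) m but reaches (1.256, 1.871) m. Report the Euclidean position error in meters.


dx = 1.256 - (-1.658) = 2.9140, dy = 1.871 - (2.08) = -0.2090
err = sqrt(8.491396 + 0.043681) = 2.9215

2.9215 m


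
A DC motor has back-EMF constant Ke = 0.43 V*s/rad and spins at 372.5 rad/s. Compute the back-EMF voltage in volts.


V_emf = Ke * omega = 0.43*372.5 = 160.1750

160.1750 V


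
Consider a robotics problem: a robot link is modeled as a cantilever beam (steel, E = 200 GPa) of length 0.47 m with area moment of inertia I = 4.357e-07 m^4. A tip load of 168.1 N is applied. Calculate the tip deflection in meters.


delta = F*L^3/(3*E*I) = 168.1*0.47^3/(3*2.000e+11*4.357e-07)
      = 17.4526463/261420 = 6.6761e-05

6.6761e-05 m


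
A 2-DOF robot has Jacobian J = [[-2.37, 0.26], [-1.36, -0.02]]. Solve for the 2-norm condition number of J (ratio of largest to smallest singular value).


JJ^T eigenvalues: trace(JJ^T) = 7.5345, det(JJ^T) = det(J)^2 = 0.16080100
s_max^2 = (7.5345 + sqrt(56.12548625))/2 = 7.51309724
s_min^2 = (7.5345 - sqrt(56.12548625))/2 = 0.02140276
kappa = s_max/s_min = sqrt(7.51309724/0.02140276) = 18.7359

18.7359


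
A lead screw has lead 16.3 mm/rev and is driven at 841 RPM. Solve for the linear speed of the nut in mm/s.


v = lead * (RPM/60) = 16.3*841/60 = 228.4717

228.4717 mm/s


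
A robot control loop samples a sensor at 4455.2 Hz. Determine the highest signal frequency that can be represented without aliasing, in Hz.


f_max = f_s/2 = 4455.2/2 = 2227.6000

2227.6000 Hz


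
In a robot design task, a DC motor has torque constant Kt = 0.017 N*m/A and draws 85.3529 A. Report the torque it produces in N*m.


tau = Kt * I = 0.017*85.3529 = 1.4510

1.4510 N*m


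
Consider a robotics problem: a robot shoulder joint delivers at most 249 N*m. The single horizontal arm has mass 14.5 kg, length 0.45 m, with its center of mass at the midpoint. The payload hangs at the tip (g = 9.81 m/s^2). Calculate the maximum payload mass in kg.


tau_arm = m_arm*g*(L/2) = 14.5*9.81*0.45/2 = 32.0051 N*m
tau_payload = tau_max - tau_arm = 249 - 32.0051 = 216.9949
m_payload = tau_payload / (g*L) = 216.9949 / (9.81*0.45) = 49.1550

49.1550 kg


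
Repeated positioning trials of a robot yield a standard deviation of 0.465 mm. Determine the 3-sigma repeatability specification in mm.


repeatability = 3*sigma = 3*0.465 = 1.3950

1.3950 mm


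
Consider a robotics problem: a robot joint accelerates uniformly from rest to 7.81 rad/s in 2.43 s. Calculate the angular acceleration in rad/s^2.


alpha = delta_omega / t = 7.81 / 2.43 = 3.2140

3.2140 rad/s^2


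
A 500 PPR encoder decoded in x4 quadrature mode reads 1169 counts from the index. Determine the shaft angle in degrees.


angle = counts * 360 / (PPR*4) = 1169 * 360 / 2000 = 210.4200

210.4200 degrees


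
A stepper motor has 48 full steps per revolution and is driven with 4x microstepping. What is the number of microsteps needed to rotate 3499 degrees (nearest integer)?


step_size = 360/(48*4) = 360/192 = 1.875000 deg
n = 3499/(360/192) = 3499*192/360 = 1866.1333 -> 1866

1866 steps


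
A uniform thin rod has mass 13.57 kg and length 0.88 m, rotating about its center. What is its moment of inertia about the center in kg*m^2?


I = (1/12)*m*L^2 = (1/12)*13.57*0.88^2 = 0.8757

0.8757 kg*m^2


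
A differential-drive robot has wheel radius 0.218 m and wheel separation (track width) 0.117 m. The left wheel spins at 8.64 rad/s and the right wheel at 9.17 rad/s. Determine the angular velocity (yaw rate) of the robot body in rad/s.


omega = r*(wR - wL)/L = 0.218*(9.17 - (8.64))/0.117 = 0.9875

0.9875 rad/s


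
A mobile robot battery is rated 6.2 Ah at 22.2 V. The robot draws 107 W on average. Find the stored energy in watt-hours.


E = capacity * V = 6.2*22.2 = 137.6400

137.6400 Wh


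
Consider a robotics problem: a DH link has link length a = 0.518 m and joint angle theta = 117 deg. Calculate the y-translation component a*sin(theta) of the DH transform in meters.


a*sin(theta) = 0.518*sin(117 deg) = 0.4615

0.4615 m
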